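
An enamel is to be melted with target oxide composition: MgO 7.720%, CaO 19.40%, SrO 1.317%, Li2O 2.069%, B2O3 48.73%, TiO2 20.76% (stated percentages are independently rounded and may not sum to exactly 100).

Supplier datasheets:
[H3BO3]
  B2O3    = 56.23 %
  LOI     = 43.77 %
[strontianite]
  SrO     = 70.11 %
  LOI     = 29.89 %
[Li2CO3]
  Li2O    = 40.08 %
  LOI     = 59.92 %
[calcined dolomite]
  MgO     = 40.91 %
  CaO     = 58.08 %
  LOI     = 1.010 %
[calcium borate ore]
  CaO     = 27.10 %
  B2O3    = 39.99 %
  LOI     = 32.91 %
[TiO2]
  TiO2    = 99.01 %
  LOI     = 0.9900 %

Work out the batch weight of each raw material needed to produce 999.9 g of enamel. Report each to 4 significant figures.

Exact precision is kept at each step. Intermediates appear with 4-significant-digit rounding between the steps — every reported figure sees exactly one rounding. The derived quantities are carried starting from the weights for 999.9 g of glass at exact precision (net glass mass, the yield, ignition loss, the totals, the six compositions), as they appear in question or answer.
Target masses of each oxide per 999.9 g enamel:
  MgO: 7.720% × 999.9 = 77.19 g
  CaO: 19.40% × 999.9 = 194.0 g
  SrO: 1.317% × 999.9 = 13.17 g
  Li2O: 2.069% × 999.9 = 20.69 g
  B2O3: 48.73% × 999.9 = 487.3 g
  TiO2: 20.76% × 999.9 = 207.6 g
Sums-versus-targets review with the batch weights as given, at the basis given (sums match the target masses up to rounding of the answer):
  MgO: 188.7·0.4091 = 77.20 g (target 77.19 g)
  CaO: 188.7·0.5808 + 311.4·0.2710 = 194.0 g (target 194.0 g)
  SrO: 18.78·0.7011 = 13.17 g (target 13.17 g)
  Li2O: 51.62·0.4008 = 20.69 g (target 20.69 g)
  B2O3: 645.1·0.5623 + 311.4·0.3999 = 487.3 g (target 487.3 g)
  TiO2: 209.7·0.9901 = 207.6 g (target 207.6 g)
Glass-mass closure: whole batch net of LOI = 999.9 g (the targets, summed, come to 999.9 g; against the stated basis, 999.9 g — any gap is answer rounding).
Adding the batch up: Σ batch = 1425 g; the LOI term Σ batch·LOI equals 425.4 g; yield: glass divided by total = 70.16%.

Batch per 999.9 g enamel:
  H3BO3: 645.1 g
  strontianite: 18.78 g
  Li2CO3: 51.62 g
  calcined dolomite: 188.7 g
  calcium borate ore: 311.4 g
  TiO2: 209.7 g
Total batch = 1425 g; LOI loss = 425.4 g; yield = 70.16%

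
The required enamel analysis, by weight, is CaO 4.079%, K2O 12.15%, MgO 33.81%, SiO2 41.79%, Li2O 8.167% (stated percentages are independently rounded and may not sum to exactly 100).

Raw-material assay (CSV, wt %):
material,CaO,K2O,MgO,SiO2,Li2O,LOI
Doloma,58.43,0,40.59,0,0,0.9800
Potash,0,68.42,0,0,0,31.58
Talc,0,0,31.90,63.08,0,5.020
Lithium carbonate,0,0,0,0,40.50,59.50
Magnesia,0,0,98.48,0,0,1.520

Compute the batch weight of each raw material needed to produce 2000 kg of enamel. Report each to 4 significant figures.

Batch per 2000 kg enamel:
  Doloma: 139.6 kg
  Potash: 355.2 kg
  Talc: 1325 kg
  Lithium carbonate: 403.3 kg
  Magnesia: 199.9 kg
Total batch = 2423 kg; LOI loss = 423.1 kg; yield = 82.54%

Every computation carries exact precision in all steps. In-progress results are printed with 4-significant-figure rounding as written; every reported figure is rounded once only — derived quantities are computed starting from the weights on 2000 kg of glass in exact precision (ignition loss, net glass mass, five oxide percentages, the yield, totals) as set out in problem or answer.
Oxide mass targets, per 2000 kg enamel:
  CaO: 4.079% × 2000 = 81.58 kg
  K2O: 12.15% × 2000 = 243.0 kg
  MgO: 33.81% × 2000 = 676.2 kg
  SiO2: 41.79% × 2000 = 835.8 kg
  Li2O: 8.167% × 2000 = 163.3 kg
Per-oxide balance check with the batch weights as given, relative to the basis at hand (delivered sums recover each target up to rounding of the answer):
  CaO: 139.6·0.5843 = 81.57 kg (target 81.58 kg)
  K2O: 355.2·0.6842 = 243.0 kg (target 243.0 kg)
  MgO: 139.6·0.4059 + 1325·0.3190 + 199.9·0.9848 = 676.2 kg (target 676.2 kg)
  SiO2: 1325·0.6308 = 835.8 kg (target 835.8 kg)
  Li2O: 403.3·0.4050 = 163.3 kg (target 163.3 kg)
The glass-mass cross-check: batch total minus LOI = 2000 kg (summing oxide targets gives 2000 kg; versus the stated basis of 2000 kg — rounding explains the deltas).
Batch total: Σ batch = 2423 kg; ignition loss, Σ(batch × LOI) = 423.1 kg; yield: glass divided by total = 82.54%.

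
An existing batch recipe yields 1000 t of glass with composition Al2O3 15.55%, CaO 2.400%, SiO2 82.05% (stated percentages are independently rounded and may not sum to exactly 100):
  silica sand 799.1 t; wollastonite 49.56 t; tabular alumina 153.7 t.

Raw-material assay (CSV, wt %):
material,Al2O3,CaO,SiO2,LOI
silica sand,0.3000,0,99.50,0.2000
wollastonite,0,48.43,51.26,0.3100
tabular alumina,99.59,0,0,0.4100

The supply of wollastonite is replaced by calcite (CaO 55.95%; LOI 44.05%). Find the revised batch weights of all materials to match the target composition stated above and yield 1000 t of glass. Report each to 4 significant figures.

Mid-chain values appear rounded to 4 significant figures when written out — the whole derivation keeps full precision from start to finish — every reported value is rounded only once — derived quantities are recomputed from the batch weights for 1000 t of glass at full float precision (totals, the three compositions, net glass mass, ignition loss, yield) as they appear in the problem or answer text.
Oxide-by-oxide targets in 1000 t glass:
  Al2O3: 15.55% × 1000 = 155.5 t
  CaO: 2.400% × 1000 = 24.00 t
  SiO2: 82.05% × 1000 = 820.5 t
Verifying the oxide balance on the weights just shown, on the stated basis (each sum matches its target mass within answer rounding):
  Al2O3: 824.6·0.003000 + 153.7·0.9959 = 155.5 t (target 155.5 t)
  CaO: 42.90·0.5595 = 24.00 t (target 24.00 t)
  SiO2: 824.6·0.9950 = 820.5 t (target 820.5 t)
Auditing the glass mass value: total batch − LOI = 1000 t (targets for the oxides total 1000 t; against the stated basis, 1000 t — differing by rounding only).
Total batch = Σ batch = 1021 t; the LOI term Σ batch·LOI equals 21.18 t; yield, glass over the total, = 97.93%.

Revised batch per 1000 t glass:
  silica sand: 824.6 t
  calcite: 42.90 t
  tabular alumina: 153.7 t
Total batch = 1021 t; LOI loss = 21.18 t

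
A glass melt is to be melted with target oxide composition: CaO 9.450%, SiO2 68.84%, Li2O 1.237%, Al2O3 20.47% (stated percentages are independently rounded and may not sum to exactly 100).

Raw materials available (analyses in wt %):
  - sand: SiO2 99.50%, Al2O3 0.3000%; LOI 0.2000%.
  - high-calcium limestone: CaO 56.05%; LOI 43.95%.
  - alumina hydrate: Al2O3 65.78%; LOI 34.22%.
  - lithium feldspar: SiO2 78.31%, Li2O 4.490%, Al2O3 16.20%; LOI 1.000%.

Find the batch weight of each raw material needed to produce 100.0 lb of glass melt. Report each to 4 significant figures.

Each numeric step maintains exact precision in all steps — the intermediate values are displayed rounded to 4 significant figures; each reported figure is rounded exactly once; derived quantities (yield, net glass mass, the totals, four oxide percentages, LOI) are recomputed at full precision starting from the weights on 100.0 lb of glass exactly as shown in question or answer.
The oxide mass targets at 100.0 lb glass melt:
  CaO: 9.450% × 100.0 = 9.450 lb
  SiO2: 68.84% × 100.0 = 68.84 lb
  Li2O: 1.237% × 100.0 = 1.237 lb
  Al2O3: 20.47% × 100.0 = 20.47 lb
Oxide-by-oxide audit on the weights just shown, versus the basis set out (each sum matches its target mass exact up to rounding of places):
  CaO: 16.86·0.5605 = 9.450 lb (target 9.450 lb)
  SiO2: 47.50·0.9950 + 27.55·0.7831 = 68.84 lb (target 68.84 lb)
  Li2O: 27.55·0.04490 = 1.237 lb (target 1.237 lb)
  Al2O3: 47.50·0.003000 + 24.12·0.6578 + 27.55·0.1620 = 20.47 lb (target 20.47 lb)
Glass-mass closure: total charge less LOI = 100.0 lb (oxide target masses add up to 100.0 lb; versus the stated basis of 100.0 lb — differing by rounding only).
Batch total: Σ batch = 116.0 lb; loss to ignition Σ batch·LOI = 16.03 lb; yield: glass divided by total = 86.18%.

Batch per 100.0 lb glass melt:
  sand: 47.50 lb
  high-calcium limestone: 16.86 lb
  alumina hydrate: 24.12 lb
  lithium feldspar: 27.55 lb
Total batch = 116.0 lb; LOI loss = 16.03 lb; yield = 86.18%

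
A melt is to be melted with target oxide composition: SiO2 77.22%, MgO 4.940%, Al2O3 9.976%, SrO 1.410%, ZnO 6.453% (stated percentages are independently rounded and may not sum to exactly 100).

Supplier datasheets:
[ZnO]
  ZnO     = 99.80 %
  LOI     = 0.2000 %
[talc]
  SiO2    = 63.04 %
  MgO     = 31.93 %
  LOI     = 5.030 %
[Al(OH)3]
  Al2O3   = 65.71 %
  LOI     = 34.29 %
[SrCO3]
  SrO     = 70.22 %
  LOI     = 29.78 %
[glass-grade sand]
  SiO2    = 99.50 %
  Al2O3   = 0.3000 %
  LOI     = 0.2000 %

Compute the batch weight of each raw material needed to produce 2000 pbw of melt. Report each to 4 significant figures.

Batch per 2000 pbw melt:
  ZnO: 129.3 pbw
  talc: 309.4 pbw
  Al(OH)3: 297.4 pbw
  SrCO3: 40.16 pbw
  glass-grade sand: 1356 pbw
Total batch = 2132 pbw; LOI loss = 132.5 pbw; yield = 93.79%

Each numeric step runs at full precision all the way through. Mid-chain values appear (rounded to four significant digits) across the worked steps; each reported figure is rounded only once. All derived quantities are carried in exact precision (totals, glass mass, the five compositions, yield, LOI) from the weighed amounts per 2000 pbw of glass exactly as printed in problem or answer.
Target masses of each oxide per 2000 pbw melt:
  SiO2: 77.22% × 2000 = 1544 pbw
  MgO: 4.940% × 2000 = 98.80 pbw
  Al2O3: 9.976% × 2000 = 199.5 pbw
  SrO: 1.410% × 2000 = 28.20 pbw
  ZnO: 6.453% × 2000 = 129.1 pbw
Oxide-by-oxide audit from the weights as reported, at the basis given (sums match the target masses modulo rounding of the values):
  SiO2: 309.4·0.6304 + 1356·0.9950 = 1544 pbw (target 1544 pbw)
  MgO: 309.4·0.3193 = 98.79 pbw (target 98.80 pbw)
  Al2O3: 297.4·0.6571 + 1356·0.003000 = 199.5 pbw (target 199.5 pbw)
  SrO: 40.16·0.7022 = 28.20 pbw (target 28.20 pbw)
  ZnO: 129.3·0.9980 = 129.0 pbw (target 129.1 pbw)
Glass mass check: Σ batch − LOI loss = 2000 pbw (summing oxide targets gives 2000 pbw; the stated basis being 2000 pbw — differing by rounding only).
Adding the batch up: Σ batch = 2132 pbw; LOI removed, Σ of batch·LOI: 132.5 pbw; yield = glass ÷ total batch = 93.79%.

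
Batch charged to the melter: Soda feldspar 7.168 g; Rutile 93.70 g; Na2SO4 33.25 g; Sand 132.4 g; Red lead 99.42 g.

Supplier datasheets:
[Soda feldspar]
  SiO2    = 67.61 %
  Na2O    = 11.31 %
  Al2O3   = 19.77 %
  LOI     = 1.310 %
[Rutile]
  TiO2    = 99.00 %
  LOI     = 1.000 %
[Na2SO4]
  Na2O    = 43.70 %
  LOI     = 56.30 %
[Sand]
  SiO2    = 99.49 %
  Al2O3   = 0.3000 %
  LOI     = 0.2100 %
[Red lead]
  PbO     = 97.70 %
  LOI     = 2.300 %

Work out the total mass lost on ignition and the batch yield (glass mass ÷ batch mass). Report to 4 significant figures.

Intermediates are printed (rounded to 4 significant digits) in the printout. Exact precision is maintained at each step. Each reported figure takes a single rounding. The derived quantities are carried in full float precision (yield, ignition loss, glass mass, totals, five oxide percentages) using the weight values for 343.6 g of glass, exactly as shown in either problem or answer.
LOI of each material in turn:
  Soda feldspar: 7.168 × 0.01310 = 0.09390 g
  Rutile: 93.70 × 0.01000 = 0.9370 g
  Na2SO4: 33.25 × 0.5630 = 18.72 g
  Sand: 132.4 × 0.002100 = 0.2780 g
  Red lead: 99.42 × 0.02300 = 2.287 g
Total LOI = 22.32 g
Glass = batch − LOI = 365.9 − 22.32 = 343.6 g

LOI loss = 22.32 g; glass = 343.6 g; yield = 93.90%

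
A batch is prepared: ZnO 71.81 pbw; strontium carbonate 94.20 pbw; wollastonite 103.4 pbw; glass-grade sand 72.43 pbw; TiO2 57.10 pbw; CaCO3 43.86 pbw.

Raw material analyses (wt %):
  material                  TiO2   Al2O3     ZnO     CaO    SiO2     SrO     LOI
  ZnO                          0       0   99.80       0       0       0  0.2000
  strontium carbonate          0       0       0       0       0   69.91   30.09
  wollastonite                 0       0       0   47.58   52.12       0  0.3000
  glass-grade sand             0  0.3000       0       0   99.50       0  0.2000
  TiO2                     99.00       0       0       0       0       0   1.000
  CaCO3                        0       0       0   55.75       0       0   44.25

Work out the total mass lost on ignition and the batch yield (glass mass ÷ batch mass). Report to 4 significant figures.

All internal work runs at full precision through the solve; in-progress results appear with 4-significant-figure rounding in the printout. A single rounding completes each reported value. All derived quantities are rebuilt in exact precision (six oxide percentages, the totals, ignition loss, the yield, glass mass) starting from the weights for 393.9 pbw of glass, as quoted within either problem or answer.
Loss on ignition, line by line:
  ZnO: 71.81 × 0.002000 = 0.1436 pbw
  strontium carbonate: 94.20 × 0.3009 = 28.34 pbw
  wollastonite: 103.4 × 0.003000 = 0.3102 pbw
  glass-grade sand: 72.43 × 0.002000 = 0.1449 pbw
  TiO2: 57.10 × 0.01000 = 0.5710 pbw
  CaCO3: 43.86 × 0.4425 = 19.41 pbw
Total LOI = 48.92 pbw
Glass = batch − LOI = 442.8 − 48.92 = 393.9 pbw

LOI loss = 48.92 pbw; glass = 393.9 pbw; yield = 88.95%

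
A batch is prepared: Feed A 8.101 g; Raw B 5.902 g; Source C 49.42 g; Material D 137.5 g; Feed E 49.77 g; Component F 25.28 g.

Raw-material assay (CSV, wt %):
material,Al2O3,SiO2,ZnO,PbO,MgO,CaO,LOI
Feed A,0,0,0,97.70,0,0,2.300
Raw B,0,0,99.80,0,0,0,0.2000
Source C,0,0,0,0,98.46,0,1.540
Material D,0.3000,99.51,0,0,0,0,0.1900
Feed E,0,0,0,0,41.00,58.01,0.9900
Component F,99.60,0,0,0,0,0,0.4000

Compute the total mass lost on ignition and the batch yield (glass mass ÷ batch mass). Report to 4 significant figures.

All internal work maintains exact precision end to end — mid-chain values are printed (rounded to 4 significant figures) across the worked steps; every reported figure is rounded just once; derived quantities (the six compositions, LOI, the yield, the totals, net glass mass) are computed from the batch weights on 274.2 g of glass in exact precision as quoted within the problem or the answer.
Each material's LOI contribution:
  Feed A: 8.101 × 0.02300 = 0.1863 g
  Raw B: 5.902 × 0.002000 = 0.01180 g
  Source C: 49.42 × 0.01540 = 0.7611 g
  Material D: 137.5 × 0.001900 = 0.2612 g
  Feed E: 49.77 × 0.009900 = 0.4927 g
  Component F: 25.28 × 0.004000 = 0.1011 g
Total LOI = 1.814 g
Glass = batch − LOI = 276.0 − 1.814 = 274.2 g

LOI loss = 1.814 g; glass = 274.2 g; yield = 99.34%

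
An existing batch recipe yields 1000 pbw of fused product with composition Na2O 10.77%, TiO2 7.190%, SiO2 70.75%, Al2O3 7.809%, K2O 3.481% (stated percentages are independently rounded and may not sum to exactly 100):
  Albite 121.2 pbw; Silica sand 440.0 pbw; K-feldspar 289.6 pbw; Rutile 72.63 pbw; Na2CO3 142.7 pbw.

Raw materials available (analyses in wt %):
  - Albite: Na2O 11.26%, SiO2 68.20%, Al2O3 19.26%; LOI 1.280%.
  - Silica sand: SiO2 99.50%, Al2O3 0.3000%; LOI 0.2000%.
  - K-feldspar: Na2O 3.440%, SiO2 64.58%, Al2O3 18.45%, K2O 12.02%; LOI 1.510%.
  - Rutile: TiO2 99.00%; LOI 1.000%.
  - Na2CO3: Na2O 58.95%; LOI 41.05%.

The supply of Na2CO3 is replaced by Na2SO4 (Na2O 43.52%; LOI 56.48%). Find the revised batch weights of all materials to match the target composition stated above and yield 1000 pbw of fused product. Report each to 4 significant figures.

Full float precision is held at each step. Rounding to 4 significant digits extends to every intermediate as shown. Exactly one rounding is applied to every reported figure — all derived quantities, which include five oxide percentages, net glass mass, yield, the totals, ignition loss, are re-derived in full precision, as set out in the problem or answer text, from the batch weights on 1000 pbw of glass.
Per-oxide target masses for 1000 pbw fused product:
  Na2O: 10.77% × 1000 = 107.7 pbw
  TiO2: 7.190% × 1000 = 71.90 pbw
  SiO2: 70.75% × 1000 = 707.5 pbw
  Al2O3: 7.809% × 1000 = 78.09 pbw
  K2O: 3.481% × 1000 = 34.81 pbw
Per-oxide balance check on the weights just shown, under the basis named above (target by target, the sums agree given rounding of the digits):
  Na2O: 121.2·0.1126 + 289.6·0.03440 + 193.2·0.4352 = 107.7 pbw (target 107.7 pbw)
  TiO2: 72.63·0.9900 = 71.90 pbw (target 71.90 pbw)
  SiO2: 121.2·0.6820 + 440.0·0.9950 + 289.6·0.6458 = 707.5 pbw (target 707.5 pbw)
  Al2O3: 121.2·0.1926 + 440.0·0.003000 + 289.6·0.1845 = 78.09 pbw (target 78.09 pbw)
  K2O: 289.6·0.1202 = 34.81 pbw (target 34.81 pbw)
Glass-mass sanity pass: the batch minus its LOI: 1000 pbw (targets for the oxides total 1000 pbw; versus the stated basis of 1000 pbw — rounding explains the deltas).
Adding the batch up: Σ batch = 1117 pbw; Σ batch·LOI gives LOI loss = 116.6 pbw; yield, glass over the total, = 89.55%.

Revised batch per 1000 pbw fused product:
  Albite: 121.2 pbw
  Silica sand: 440.0 pbw
  K-feldspar: 289.6 pbw
  Rutile: 72.63 pbw
  Na2SO4: 193.2 pbw
Total batch = 1117 pbw; LOI loss = 116.6 pbw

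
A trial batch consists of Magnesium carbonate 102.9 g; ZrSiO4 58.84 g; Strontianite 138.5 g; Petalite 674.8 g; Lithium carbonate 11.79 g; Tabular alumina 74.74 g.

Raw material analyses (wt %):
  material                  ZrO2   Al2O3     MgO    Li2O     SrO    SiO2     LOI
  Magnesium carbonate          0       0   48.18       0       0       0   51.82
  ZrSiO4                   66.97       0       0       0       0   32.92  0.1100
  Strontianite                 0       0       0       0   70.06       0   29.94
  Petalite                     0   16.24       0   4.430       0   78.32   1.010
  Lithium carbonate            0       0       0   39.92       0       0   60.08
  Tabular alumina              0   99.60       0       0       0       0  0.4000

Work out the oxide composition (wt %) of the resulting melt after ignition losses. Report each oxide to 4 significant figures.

The intermediate values are displayed (rounded to four significant figures) between the steps. All arithmetic holds full precision at every stage — each reported result undergoes a single rounding; the derived quantities are carried from the weighed amounts for 952.5 g of glass at full float precision (net glass mass, LOI, the yield, the totals, six oxide percentages) exactly as printed in the problem or the answer.
What the batch supplies per oxide:
  ZrO2: 58.84·0.6697 = 39.41 g
  Al2O3: 674.8·0.1624 + 74.74·0.9960 = 184.0 g
  MgO: 102.9·0.4818 = 49.58 g
  Li2O: 674.8·0.04430 + 11.79·0.3992 = 34.60 g
  SrO: 138.5·0.7006 = 97.03 g
  SiO2: 58.84·0.3292 + 674.8·0.7832 = 547.9 g
LOI: 102.9·0.5182 + 58.84·0.001100 + 138.5·0.2994 + 674.8·0.01010 + 11.79·0.6008 + 74.74·0.004000 = 109.1 g
batch − LOI leaves glass = 1062 − 109.1 = 952.5 g (consistent with Σ oxide mass)
wt % = oxide mass / glass mass × 100

Glass mass = 952.5 g (batch 1062 − LOI 109.1).
Composition: ZrO2 4.137%, Al2O3 19.32%, MgO 5.205%, Li2O 3.633%, SrO 10.19%, SiO2 57.52%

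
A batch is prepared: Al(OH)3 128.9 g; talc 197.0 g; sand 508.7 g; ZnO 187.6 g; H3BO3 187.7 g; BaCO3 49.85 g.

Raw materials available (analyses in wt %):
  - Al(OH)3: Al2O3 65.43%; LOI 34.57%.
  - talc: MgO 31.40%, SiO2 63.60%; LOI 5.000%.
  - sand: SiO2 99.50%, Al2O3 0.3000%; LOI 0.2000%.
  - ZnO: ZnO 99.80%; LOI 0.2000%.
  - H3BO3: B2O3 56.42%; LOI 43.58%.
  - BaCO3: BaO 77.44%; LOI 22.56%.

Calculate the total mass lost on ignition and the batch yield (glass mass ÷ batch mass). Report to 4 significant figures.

LOI loss = 148.8 g; glass = 1111 g; yield = 88.18%

In-progress results are shown, rounded to four significant digits, between the steps; every computation keeps full float precision from first step to last. A single rounding yields each reported number; derived quantities are re-derived starting from the weights per 1111 g of glass in full float precision (six oxide percentages, net glass mass, ignition loss, the yield, the totals), as they appear in question or answer.
Each material's LOI contribution:
  Al(OH)3: 128.9 × 0.3457 = 44.56 g
  talc: 197.0 × 0.05000 = 9.850 g
  sand: 508.7 × 0.002000 = 1.017 g
  ZnO: 187.6 × 0.002000 = 0.3752 g
  H3BO3: 187.7 × 0.4358 = 81.80 g
  BaCO3: 49.85 × 0.2256 = 11.25 g
Total LOI = 148.8 g
Glass = batch − LOI = 1260 − 148.8 = 1111 g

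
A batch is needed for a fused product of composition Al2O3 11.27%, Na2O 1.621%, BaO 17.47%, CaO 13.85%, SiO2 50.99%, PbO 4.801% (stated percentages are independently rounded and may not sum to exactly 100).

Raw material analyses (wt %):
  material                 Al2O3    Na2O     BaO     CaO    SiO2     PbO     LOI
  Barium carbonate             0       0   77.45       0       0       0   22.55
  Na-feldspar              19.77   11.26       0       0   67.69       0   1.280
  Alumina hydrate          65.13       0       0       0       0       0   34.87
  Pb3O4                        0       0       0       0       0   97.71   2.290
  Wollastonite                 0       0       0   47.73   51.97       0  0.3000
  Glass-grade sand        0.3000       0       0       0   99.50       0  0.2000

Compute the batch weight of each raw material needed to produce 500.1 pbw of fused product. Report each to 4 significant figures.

Batch per 500.1 pbw fused product:
  Barium carbonate: 112.8 pbw
  Na-feldspar: 71.99 pbw
  Alumina hydrate: 64.08 pbw
  Pb3O4: 24.57 pbw
  Wollastonite: 145.1 pbw
  Glass-grade sand: 131.5 pbw
Total batch = 550.0 pbw; LOI loss = 49.96 pbw; yield = 90.92%

In-progress results appear with 4-significant-digit rounding when written out; the whole derivation runs at full float precision in all steps. A single rounding yields every reported value. All derived quantities, which include LOI, the totals, the yield, net glass mass, six oxide percentages, are carried at full precision, as set out in problem or answer, using the weight values per 500.1 pbw of glass.
The oxide mass targets at 500.1 pbw fused product:
  Al2O3: 11.27% × 500.1 = 56.36 pbw
  Na2O: 1.621% × 500.1 = 8.107 pbw
  BaO: 17.47% × 500.1 = 87.37 pbw
  CaO: 13.85% × 500.1 = 69.26 pbw
  SiO2: 50.99% × 500.1 = 255.0 pbw
  PbO: 4.801% × 500.1 = 24.01 pbw
Mass-balance tally per oxide using the reported weights, under the basis named above (target by target, the sums agree within answer rounding):
  Al2O3: 71.99·0.1977 + 64.08·0.6513 + 131.5·0.003000 = 56.36 pbw (target 56.36 pbw)
  Na2O: 71.99·0.1126 = 8.106 pbw (target 8.107 pbw)
  BaO: 112.8·0.7745 = 87.36 pbw (target 87.37 pbw)
  CaO: 145.1·0.4773 = 69.26 pbw (target 69.26 pbw)
  SiO2: 71.99·0.6769 + 145.1·0.5197 + 131.5·0.9950 = 255.0 pbw (target 255.0 pbw)
  PbO: 24.57·0.9771 = 24.01 pbw (target 24.01 pbw)
Glass-mass bookkeeping: total charge less LOI = 500.1 pbw (targets for the oxides total 500.1 pbw; against the stated basis, 500.1 pbw — rounding explains the deltas).
Batch grand total — Σ batch = 550.0 pbw; the LOI term Σ batch·LOI equals 49.96 pbw; yield, glass over the total, = 90.92%.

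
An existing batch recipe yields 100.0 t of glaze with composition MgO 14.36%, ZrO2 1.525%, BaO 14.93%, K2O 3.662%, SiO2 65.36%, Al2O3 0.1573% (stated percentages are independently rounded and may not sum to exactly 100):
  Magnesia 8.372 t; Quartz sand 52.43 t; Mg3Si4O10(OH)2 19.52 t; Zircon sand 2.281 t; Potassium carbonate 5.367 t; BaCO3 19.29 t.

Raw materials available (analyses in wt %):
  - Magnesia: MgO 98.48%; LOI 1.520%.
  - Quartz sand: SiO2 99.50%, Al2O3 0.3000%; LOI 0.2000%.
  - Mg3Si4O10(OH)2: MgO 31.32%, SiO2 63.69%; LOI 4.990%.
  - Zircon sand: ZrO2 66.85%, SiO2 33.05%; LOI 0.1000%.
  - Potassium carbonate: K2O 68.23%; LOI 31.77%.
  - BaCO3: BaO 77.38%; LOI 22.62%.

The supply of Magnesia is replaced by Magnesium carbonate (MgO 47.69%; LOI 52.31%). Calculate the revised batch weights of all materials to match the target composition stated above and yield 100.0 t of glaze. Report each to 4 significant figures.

Revised batch per 100.0 t glaze:
  Magnesium carbonate: 17.29 t
  Quartz sand: 52.43 t
  Mg3Si4O10(OH)2: 19.52 t
  Zircon sand: 2.281 t
  Potassium carbonate: 5.367 t
  BaCO3: 19.29 t
Total batch = 116.2 t; LOI loss = 16.19 t

Mid-chain values are shown, rounded to 4 significant digits, in the working; the working math holds full float precision end to end — exactly one rounding is applied to each reported result. The derived quantities are computed using the weight values for 100.0 t of glass at full precision (the totals, six oxide percentages, yield, net glass mass, ignition loss), as written in either problem or answer.
Target oxide masses per 100.0 t glaze:
  MgO: 14.36% × 100.0 = 14.36 t
  ZrO2: 1.525% × 100.0 = 1.525 t
  BaO: 14.93% × 100.0 = 14.93 t
  K2O: 3.662% × 100.0 = 3.662 t
  SiO2: 65.36% × 100.0 = 65.36 t
  Al2O3: 0.1573% × 100.0 = 0.1573 t
Mass-balance tally per oxide using the reported weights, relative to the basis at hand (summed amounts equal target values given rounding of the digits):
  MgO: 17.29·0.4769 + 19.52·0.3132 = 14.36 t (target 14.36 t)
  ZrO2: 2.281·0.6685 = 1.525 t (target 1.525 t)
  BaO: 19.29·0.7738 = 14.93 t (target 14.93 t)
  K2O: 5.367·0.6823 = 3.662 t (target 3.662 t)
  SiO2: 52.43·0.9950 + 19.52·0.6369 + 2.281·0.3305 = 65.35 t (target 65.36 t)
  Al2O3: 52.43·0.003000 = 0.1573 t (target 0.1573 t)
Glass-mass bookkeeping: Σ batch − LOI loss = 99.98 t (the Σ of target masses is 99.99 t; stated basis 100.0 t — a pure rounding effect).
Summing the batch: Σ batch = 116.2 t; the LOI term Σ batch·LOI equals 16.19 t; yield = glass ÷ total batch = 86.06%.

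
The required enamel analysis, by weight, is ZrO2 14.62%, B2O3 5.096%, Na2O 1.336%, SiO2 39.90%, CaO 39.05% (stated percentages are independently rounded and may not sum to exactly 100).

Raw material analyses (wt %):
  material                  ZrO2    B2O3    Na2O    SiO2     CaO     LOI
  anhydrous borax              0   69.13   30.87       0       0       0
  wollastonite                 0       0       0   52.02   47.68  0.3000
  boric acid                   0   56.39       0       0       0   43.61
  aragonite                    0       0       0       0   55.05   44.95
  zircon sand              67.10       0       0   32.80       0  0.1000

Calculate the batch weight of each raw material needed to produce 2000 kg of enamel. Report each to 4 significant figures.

Batch per 2000 kg enamel:
  anhydrous borax: 86.56 kg
  wollastonite: 1259 kg
  boric acid: 74.63 kg
  aragonite: 328.0 kg
  zircon sand: 435.8 kg
Total batch = 2184 kg; LOI loss = 184.2 kg; yield = 91.57%

The intermediate values are shown, rounded to four significant digits, within the worked lines; the whole derivation holds full float precision throughout. Every reported number undergoes a single rounding; the derived quantities are rebuilt in full precision (yield, ignition loss, glass mass, totals, the five compositions) from the weighed amounts at 2000 kg of glass, exactly as printed in problem or answer.
The oxide mass targets at 2000 kg enamel:
  ZrO2: 14.62% × 2000 = 292.4 kg
  B2O3: 5.096% × 2000 = 101.9 kg
  Na2O: 1.336% × 2000 = 26.72 kg
  SiO2: 39.90% × 2000 = 798.0 kg
  CaO: 39.05% × 2000 = 781.0 kg
Oxide-by-oxide audit given the weights on record, relative to the basis at hand (sums match the target masses net of answer rounding effects):
  ZrO2: 435.8·0.6710 = 292.4 kg (target 292.4 kg)
  B2O3: 86.56·0.6913 + 74.63·0.5639 = 101.9 kg (target 101.9 kg)
  Na2O: 86.56·0.3087 = 26.72 kg (target 26.72 kg)
  SiO2: 1259·0.5202 + 435.8·0.3280 = 797.9 kg (target 798.0 kg)
  CaO: 1259·0.4768 + 328.0·0.5505 = 780.9 kg (target 781.0 kg)
Glass-mass bookkeeping: whole batch net of LOI = 2000 kg (summing oxide targets gives 2000 kg; against the stated basis, 2000 kg — differing by rounding only).
Total batch = Σ batch = 2184 kg; LOI loss = Σ batch·LOI = 184.2 kg; glass ÷ batch gives a yield of 91.57%.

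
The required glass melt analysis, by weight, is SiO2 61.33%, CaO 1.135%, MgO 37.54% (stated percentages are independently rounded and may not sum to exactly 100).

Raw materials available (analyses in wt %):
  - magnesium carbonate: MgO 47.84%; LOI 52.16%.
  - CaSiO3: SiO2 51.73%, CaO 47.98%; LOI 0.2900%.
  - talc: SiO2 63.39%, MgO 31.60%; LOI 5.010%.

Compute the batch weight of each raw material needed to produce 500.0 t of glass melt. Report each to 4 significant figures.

All internal work maintains full float precision end to end. Mid-chain values appear rounded to four significant figures in the working — every reported number is rounded once only — the derived quantities (LOI, the three compositions, totals, the yield, net glass mass) are re-derived at exact precision from the batch weights for 500.0 t of glass, as given in the question or the answer.
Target oxide masses per 500.0 t glass melt:
  SiO2: 61.33% × 500.0 = 306.6 t
  CaO: 1.135% × 500.0 = 5.675 t
  MgO: 37.54% × 500.0 = 187.7 t
Verifying the oxide balance applying the batch weights above, versus the basis set out (each sum matches its target mass within answer rounding):
  SiO2: 11.83·0.5173 + 474.1·0.6339 = 306.7 t (target 306.6 t)
  CaO: 11.83·0.4798 = 5.676 t (target 5.675 t)
  MgO: 79.19·0.4784 + 474.1·0.3160 = 187.7 t (target 187.7 t)
Glass-mass closure: total charge less LOI = 500.0 t (the targets, summed, come to 500.0 t; versus the stated basis of 500.0 t — differing by rounding only).
Batch grand total — Σ batch = 565.1 t; the LOI term Σ batch·LOI equals 65.09 t; yield: glass divided by total = 88.48%.

Batch per 500.0 t glass melt:
  magnesium carbonate: 79.19 t
  CaSiO3: 11.83 t
  talc: 474.1 t
Total batch = 565.1 t; LOI loss = 65.09 t; yield = 88.48%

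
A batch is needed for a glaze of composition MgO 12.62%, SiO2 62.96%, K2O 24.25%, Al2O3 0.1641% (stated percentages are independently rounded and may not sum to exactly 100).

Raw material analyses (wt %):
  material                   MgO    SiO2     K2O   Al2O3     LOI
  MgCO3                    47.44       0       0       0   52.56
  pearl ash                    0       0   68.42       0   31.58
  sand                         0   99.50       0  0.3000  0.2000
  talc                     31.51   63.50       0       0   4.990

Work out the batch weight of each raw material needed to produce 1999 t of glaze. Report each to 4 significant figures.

Each numeric step maintains full precision all the way through — the intermediate values are shown, with 4-significant-figure rounding, in the working — each reported result is rounded a single time — derived quantities, including the yield, ignition loss, the four compositions, totals, net glass mass, are carried from the batch weights at 1999 t of glass in full precision, as they appear in question or answer.
Oxide mass targets, per 1999 t glaze:
  MgO: 12.62% × 1999 = 252.3 t
  SiO2: 62.96% × 1999 = 1259 t
  K2O: 24.25% × 1999 = 484.8 t
  Al2O3: 0.1641% × 1999 = 3.280 t
Balance tally, oxide-wise, using the reported weights, under the basis named above (sum by sum, the targets are met inside rounding margins):
  MgO: 353.3·0.4744 + 268.6·0.3151 = 252.2 t (target 252.3 t)
  SiO2: 1093·0.9950 + 268.6·0.6350 = 1258 t (target 1259 t)
  K2O: 708.5·0.6842 = 484.8 t (target 484.8 t)
  Al2O3: 1093·0.003000 = 3.279 t (target 3.280 t)
Mass balance on the glass: batch total minus LOI = 1998 t (the targets, summed, come to 1999 t; stated basis 1999 t — deltas are rounding alone).
Batch grand total — Σ batch = 2423 t; LOI loss = Σ batch·LOI = 425.0 t; yield: glass divided by total = 82.46%.

Batch per 1999 t glaze:
  MgCO3: 353.3 t
  pearl ash: 708.5 t
  sand: 1093 t
  talc: 268.6 t
Total batch = 2423 t; LOI loss = 425.0 t; yield = 82.46%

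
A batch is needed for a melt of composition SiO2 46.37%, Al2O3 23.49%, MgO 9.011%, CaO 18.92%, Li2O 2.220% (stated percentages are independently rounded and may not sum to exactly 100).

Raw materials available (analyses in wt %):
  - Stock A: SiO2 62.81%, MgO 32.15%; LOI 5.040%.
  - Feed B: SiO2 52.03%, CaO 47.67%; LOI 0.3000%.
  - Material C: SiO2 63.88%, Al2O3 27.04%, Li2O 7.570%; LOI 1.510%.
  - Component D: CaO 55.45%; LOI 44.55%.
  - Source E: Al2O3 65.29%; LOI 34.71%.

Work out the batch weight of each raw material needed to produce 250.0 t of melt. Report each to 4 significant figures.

Every computation maintains exact precision in every operation. The intermediate values are printed rounded to four significant digits between the steps. Every reported figure is rounded just once; all derived quantities are computed in full float precision (ignition loss, the totals, glass mass, yield, five oxide percentages) from the batch weights for 250.0 t of glass as written in the problem or the answer.
Target masses of each oxide per 250.0 t melt:
  SiO2: 46.37% × 250.0 = 115.9 t
  Al2O3: 23.49% × 250.0 = 58.72 t
  MgO: 9.011% × 250.0 = 22.53 t
  CaO: 18.92% × 250.0 = 47.30 t
  Li2O: 2.220% × 250.0 = 5.550 t
Per-oxide balance check applying the batch weights above, for the quoted basis mass (each sum matches its target mass within answer rounding):
  SiO2: 70.07·0.6281 + 48.20·0.5203 + 73.32·0.6388 = 115.9 t (target 115.9 t)
  Al2O3: 73.32·0.2704 + 59.58·0.6529 = 58.73 t (target 58.72 t)
  MgO: 70.07·0.3215 = 22.53 t (target 22.53 t)
  CaO: 48.20·0.4767 + 43.86·0.5545 = 47.30 t (target 47.30 t)
  Li2O: 73.32·0.07570 = 5.550 t (target 5.550 t)
Auditing the glass mass value: total batch − LOI = 250.0 t (per-oxide target masses sum to 250.0 t; basis as stated: 250.0 t — gaps are rounding artifacts).
Batch total: Σ batch = 295.0 t; ignition loss, Σ(batch × LOI) = 45.00 t; the yield ratio, glass ÷ batch: 84.75%.

Batch per 250.0 t melt:
  Stock A: 70.07 t
  Feed B: 48.20 t
  Material C: 73.32 t
  Component D: 43.86 t
  Source E: 59.58 t
Total batch = 295.0 t; LOI loss = 45.00 t; yield = 84.75%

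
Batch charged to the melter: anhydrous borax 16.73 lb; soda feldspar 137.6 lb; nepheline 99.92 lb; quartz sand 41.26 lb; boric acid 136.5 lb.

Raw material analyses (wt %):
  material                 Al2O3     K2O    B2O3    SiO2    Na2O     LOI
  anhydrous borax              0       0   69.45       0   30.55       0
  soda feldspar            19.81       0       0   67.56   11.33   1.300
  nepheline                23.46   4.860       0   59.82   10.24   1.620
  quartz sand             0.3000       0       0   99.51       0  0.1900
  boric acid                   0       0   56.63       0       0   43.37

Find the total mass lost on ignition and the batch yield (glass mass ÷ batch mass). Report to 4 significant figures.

LOI loss = 62.69 lb; glass = 369.3 lb; yield = 85.49%

Rounding to 4 significant digits governs each intermediate as shown — the working math carries full float precision in all steps — every reported figure includes exactly one rounding. The derived quantities (ignition loss, glass mass, the totals, five oxide percentages, the yield) are re-derived from the batch weights per 369.3 lb of glass in full precision, as they appear in problem or answer.
Each material's LOI contribution:
  anhydrous borax: 16.73 × 0 = 0 lb
  soda feldspar: 137.6 × 0.01300 = 1.789 lb
  nepheline: 99.92 × 0.01620 = 1.619 lb
  quartz sand: 41.26 × 0.001900 = 0.07839 lb
  boric acid: 136.5 × 0.4337 = 59.20 lb
Total LOI = 62.69 lb
Glass = batch − LOI = 432.0 − 62.69 = 369.3 lb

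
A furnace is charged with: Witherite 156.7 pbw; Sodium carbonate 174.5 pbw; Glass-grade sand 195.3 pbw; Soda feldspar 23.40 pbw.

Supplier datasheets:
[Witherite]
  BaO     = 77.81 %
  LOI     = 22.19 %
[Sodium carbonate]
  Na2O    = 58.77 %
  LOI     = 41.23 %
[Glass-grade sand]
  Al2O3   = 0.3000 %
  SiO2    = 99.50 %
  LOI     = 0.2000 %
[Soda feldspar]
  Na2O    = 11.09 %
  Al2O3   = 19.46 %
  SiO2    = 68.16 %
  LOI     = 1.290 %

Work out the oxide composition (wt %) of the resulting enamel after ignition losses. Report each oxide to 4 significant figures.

The working math maintains full float precision in every operation. Intermediates are displayed rounded off to 4 significant figures as written. Each reported number takes exactly one rounding; all derived quantities are carried from the weighed amounts for 442.5 pbw of glass in exact precision (the totals, net glass mass, LOI, the yield, the four compositions), as set out in the problem or answer text.
Per-oxide mass from batch:
  BaO: 156.7·0.7781 = 121.9 pbw
  Na2O: 174.5·0.5877 + 23.40·0.1109 = 105.1 pbw
  Al2O3: 195.3·0.003000 + 23.40·0.1946 = 5.140 pbw
  SiO2: 195.3·0.9950 + 23.40·0.6816 = 210.3 pbw
LOI: 156.7·0.2219 + 174.5·0.4123 + 195.3·0.002000 + 23.40·0.01290 = 107.4 pbw
The glass mass, total less LOI, = 549.9 − 107.4 = 442.5 pbw (= Σ oxide masses)
oxide / glass × 100 gives the wt %

Glass mass = 442.5 pbw (batch 549.9 − LOI 107.4).
Composition: BaO 27.56%, Na2O 23.76%, Al2O3 1.162%, SiO2 47.52%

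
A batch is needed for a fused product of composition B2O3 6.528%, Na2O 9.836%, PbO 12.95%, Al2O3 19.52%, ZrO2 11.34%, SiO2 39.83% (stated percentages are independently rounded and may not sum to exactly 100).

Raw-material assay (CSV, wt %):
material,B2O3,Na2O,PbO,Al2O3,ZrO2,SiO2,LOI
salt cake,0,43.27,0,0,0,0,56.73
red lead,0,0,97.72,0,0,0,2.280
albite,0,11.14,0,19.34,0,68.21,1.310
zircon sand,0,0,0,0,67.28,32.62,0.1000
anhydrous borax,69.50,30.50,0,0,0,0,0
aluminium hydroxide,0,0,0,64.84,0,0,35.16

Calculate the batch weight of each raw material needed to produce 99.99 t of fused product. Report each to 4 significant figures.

Batch per 99.99 t fused product:
  salt cake: 3.152 t
  red lead: 13.25 t
  albite: 50.33 t
  zircon sand: 16.85 t
  anhydrous borax: 9.392 t
  aluminium hydroxide: 15.09 t
Total batch = 108.1 t; LOI loss = 8.072 t; yield = 92.53%

Intermediates appear rounded to four significant figures alongside each step. Each numeric step carries full float precision in every operation; every reported result takes just one rounding. All derived quantities (ignition loss, the six compositions, glass mass, the yield, totals) are computed in full precision starting from the weights on 99.99 t of glass exactly as shown in problem or answer.
Oxide mass targets, per 99.99 t fused product:
  B2O3: 6.528% × 99.99 = 6.527 t
  Na2O: 9.836% × 99.99 = 9.835 t
  PbO: 12.95% × 99.99 = 12.95 t
  Al2O3: 19.52% × 99.99 = 19.52 t
  ZrO2: 11.34% × 99.99 = 11.34 t
  SiO2: 39.83% × 99.99 = 39.83 t
Checking each oxide sum working from each reported weight, versus the basis set out (delivered sums recover each target within answer rounding):
  B2O3: 9.392·0.6950 = 6.527 t (target 6.527 t)
  Na2O: 3.152·0.4327 + 50.33·0.1114 + 9.392·0.3050 = 9.835 t (target 9.835 t)
  PbO: 13.25·0.9772 = 12.95 t (target 12.95 t)
  Al2O3: 50.33·0.1934 + 15.09·0.6484 = 19.52 t (target 19.52 t)
  ZrO2: 16.85·0.6728 = 11.34 t (target 11.34 t)
  SiO2: 50.33·0.6821 + 16.85·0.3262 = 39.83 t (target 39.83 t)
Glass-mass bookkeeping: batch total minus LOI = 99.99 t (per-oxide target masses sum to 99.99 t; stated basis 99.99 t — deltas are rounding alone).
Adding the batch up: Σ batch = 108.1 t; LOI removed, Σ of batch·LOI: 8.072 t; yield, glass over the total, = 92.53%.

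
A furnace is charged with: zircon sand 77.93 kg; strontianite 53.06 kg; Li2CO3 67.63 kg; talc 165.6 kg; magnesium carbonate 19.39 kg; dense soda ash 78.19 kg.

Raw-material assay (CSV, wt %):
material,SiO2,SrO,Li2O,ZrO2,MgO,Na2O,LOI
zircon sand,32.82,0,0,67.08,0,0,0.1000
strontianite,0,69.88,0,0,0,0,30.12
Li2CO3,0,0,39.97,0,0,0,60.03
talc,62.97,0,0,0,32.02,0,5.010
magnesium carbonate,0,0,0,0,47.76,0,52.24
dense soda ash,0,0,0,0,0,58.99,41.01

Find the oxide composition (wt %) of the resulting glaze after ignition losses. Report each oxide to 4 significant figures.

In-progress results are shown, rounded to four significant figures, when written out — all internal work holds full precision in all steps — each reported number is rounded once only. Derived quantities (yield, net glass mass, the totals, six oxide percentages, LOI) are recomputed at full precision starting from the weights on 354.7 kg of glass exactly as shown in question or answer.
Mass of each oxide from the mix:
  SiO2: 77.93·0.3282 + 165.6·0.6297 = 129.9 kg
  SrO: 53.06·0.6988 = 37.08 kg
  Li2O: 67.63·0.3997 = 27.03 kg
  ZrO2: 77.93·0.6708 = 52.28 kg
  MgO: 165.6·0.3202 + 19.39·0.4776 = 62.29 kg
  Na2O: 78.19·0.5899 = 46.12 kg
LOI: 77.93·0.001000 + 53.06·0.3012 + 67.63·0.6003 + 165.6·0.05010 + 19.39·0.5224 + 78.19·0.4101 = 107.1 kg
Glass = total batch minus LOI = 461.8 − 107.1 = 354.7 kg (= the summed oxide contributions)
wt % = 100 × oxide mass / glass mass

Glass mass = 354.7 kg (batch 461.8 − LOI 107.1).
Composition: SiO2 36.61%, SrO 10.45%, Li2O 7.622%, ZrO2 14.74%, MgO 17.56%, Na2O 13.01%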